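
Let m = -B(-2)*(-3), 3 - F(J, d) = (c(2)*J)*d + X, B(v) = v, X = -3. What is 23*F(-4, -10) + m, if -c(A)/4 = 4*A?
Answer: 29572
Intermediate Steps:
c(A) = -16*A
F(J, d) = 6 + 32*J*d (F(J, d) = 3 - (((-16*2)*J)*d - 3) = 3 - ((-32*J)*d - 3) = 3 - (-32*J*d - 3) = 3 - (-3 - 32*J*d) = 3 + (3 + 32*J*d) = 6 + 32*J*d)
m = -6 (m = -1*(-2)*(-3) = 2*(-3) = -6)
23*F(-4, -10) + m = 23*(6 + 32*(-4)*(-10)) - 6 = 23*(6 + 1280) - 6 = 23*1286 - 6 = 29578 - 6 = 29572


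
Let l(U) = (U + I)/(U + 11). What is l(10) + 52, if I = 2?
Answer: 368/7 ≈ 52.571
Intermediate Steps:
l(U) = (2 + U)/(11 + U) (l(U) = (U + 2)/(U + 11) = (2 + U)/(11 + U))
l(10) + 52 = (2 + 10)/(11 + 10) + 52 = 12/21 + 52 = (1/21)*12 + 52 = 4/7 + 52 = 368/7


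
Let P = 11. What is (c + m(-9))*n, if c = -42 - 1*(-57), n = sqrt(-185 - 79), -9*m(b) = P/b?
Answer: 2452*I*sqrt(66)/81 ≈ 245.93*I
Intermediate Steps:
m(b) = -11/(9*b)
n = 2*I*sqrt(66) (n = sqrt(-264) = 2*I*sqrt(66) ≈ 16.248*I)
c = 15 (c = -42 + 57 = 15)
(c + m(-9))*n = (15 - 11/9/(-9))*(2*I*sqrt(66)) = (15 - 11/9*(-1/9))*(2*I*sqrt(66)) = (15 + 11/81)*(2*I*sqrt(66)) = 1226*(2*I*sqrt(66))/81 = 2452*I*sqrt(66)/81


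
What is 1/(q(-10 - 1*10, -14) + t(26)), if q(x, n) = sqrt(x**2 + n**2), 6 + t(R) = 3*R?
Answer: 18/1147 - sqrt(149)/2294 ≈ 0.010372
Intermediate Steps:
t(R) = -6 + 3*R
q(x, n) = sqrt(n**2 + x**2)
1/(q(-10 - 1*10, -14) + t(26)) = 1/(sqrt((-14)**2 + (-10 - 1*10)**2) + (-6 + 3*26)) = 1/(sqrt(196 + (-10 - 10)**2) + (-6 + 78)) = 1/(sqrt(196 + (-20)**2) + 72) = 1/(sqrt(196 + 400) + 72) = 1/(sqrt(596) + 72) = 1/(2*sqrt(149) + 72) = 1/(72 + 2*sqrt(149))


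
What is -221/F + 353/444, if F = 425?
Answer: 3053/11100 ≈ 0.27504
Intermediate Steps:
-221/F + 353/444 = -221/425 + 353/444 = -221*1/425 + 353*(1/444) = -13/25 + 353/444 = 3053/11100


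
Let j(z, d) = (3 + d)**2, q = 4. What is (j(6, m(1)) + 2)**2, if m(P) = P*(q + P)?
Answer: 4356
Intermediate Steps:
m(P) = P*(4 + P)
(j(6, m(1)) + 2)**2 = ((3 + 1*(4 + 1))**2 + 2)**2 = ((3 + 1*5)**2 + 2)**2 = ((3 + 5)**2 + 2)**2 = (8**2 + 2)**2 = (64 + 2)**2 = 66**2 = 4356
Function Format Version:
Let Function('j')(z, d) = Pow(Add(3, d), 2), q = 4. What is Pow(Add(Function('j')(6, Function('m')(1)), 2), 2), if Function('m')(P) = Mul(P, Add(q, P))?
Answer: 4356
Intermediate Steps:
Function('m')(P) = Mul(P, Add(4, P))
Pow(Add(Function('j')(6, Function('m')(1)), 2), 2) = Pow(Add(Pow(Add(3, Mul(1, Add(4, 1))), 2), 2), 2) = Pow(Add(Pow(Add(3, Mul(1, 5)), 2), 2), 2) = Pow(Add(Pow(Add(3, 5), 2), 2), 2) = Pow(Add(Pow(8, 2), 2), 2) = Pow(Add(64, 2), 2) = Pow(66, 2) = 4356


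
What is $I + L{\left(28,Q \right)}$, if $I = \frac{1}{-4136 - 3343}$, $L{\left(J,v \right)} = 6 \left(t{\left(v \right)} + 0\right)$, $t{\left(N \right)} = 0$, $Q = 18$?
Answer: $- \frac{1}{7479} \approx -0.00013371$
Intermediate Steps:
$L{\left(J,v \right)} = 0$ ($L{\left(J,v \right)} = 6 \left(0 + 0\right) = 6 \cdot 0 = 0$)
$I = - \frac{1}{7479}$ ($I = \frac{1}{-7479} = - \frac{1}{7479} \approx -0.00013371$)
$I + L{\left(28,Q \right)} = - \frac{1}{7479} + 0 = - \frac{1}{7479}$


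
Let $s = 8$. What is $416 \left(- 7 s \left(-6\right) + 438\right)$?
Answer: $321984$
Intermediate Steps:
$416 \left(- 7 s \left(-6\right) + 438\right) = 416 \left(\left(-7\right) 8 \left(-6\right) + 438\right) = 416 \left(\left(-56\right) \left(-6\right) + 438\right) = 416 \left(336 + 438\right) = 416 \cdot 774 = 321984$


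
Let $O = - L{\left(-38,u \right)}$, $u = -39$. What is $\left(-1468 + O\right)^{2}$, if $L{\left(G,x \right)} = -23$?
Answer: $2088025$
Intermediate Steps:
$O = 23$ ($O = \left(-1\right) \left(-23\right) = 23$)
$\left(-1468 + O\right)^{2} = \left(-1468 + 23\right)^{2} = \left(-1445\right)^{2} = 2088025$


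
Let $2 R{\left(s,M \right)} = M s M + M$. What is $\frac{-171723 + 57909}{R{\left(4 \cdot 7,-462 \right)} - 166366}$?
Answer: $- \frac{113814}{2821619} \approx -0.040336$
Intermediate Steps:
$R{\left(s,M \right)} = \frac{M}{2} + \frac{s M^{2}}{2}$ ($R{\left(s,M \right)} = \frac{M s M + M}{2} = \frac{s M^{2} + M}{2} = \frac{M + s M^{2}}{2} = \frac{M}{2} + \frac{s M^{2}}{2}$)
$\frac{-171723 + 57909}{R{\left(4 \cdot 7,-462 \right)} - 166366} = \frac{-171723 + 57909}{\frac{1}{2} \left(-462\right) \left(1 - 462 \cdot 4 \cdot 7\right) - 166366} = - \frac{113814}{\frac{1}{2} \left(-462\right) \left(1 - 12936\right) - 166366} = - \frac{113814}{\frac{1}{2} \left(-462\right) \left(-12935\right) - 166366} = - \frac{113814}{2987985 - 166366} = - \frac{113814}{2821619}$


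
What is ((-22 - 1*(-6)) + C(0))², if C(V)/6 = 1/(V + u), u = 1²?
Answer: 100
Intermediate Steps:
u = 1
C(V) = 6/(1 + V) (C(V) = 6/(V + 1) = 6/(1 + V))
((-22 - 1*(-6)) + C(0))² = ((-22 - 1*(-6)) + 6/(1 + 0))² = ((-22 + 6) + 6/1)² = (-16 + 6*1)² = (-16 + 6)² = (-10)² = 100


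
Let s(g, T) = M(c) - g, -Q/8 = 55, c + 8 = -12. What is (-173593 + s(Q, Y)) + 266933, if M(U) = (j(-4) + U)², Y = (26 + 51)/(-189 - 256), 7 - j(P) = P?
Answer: 93861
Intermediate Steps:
c = -20 (c = -8 - 12 = -20)
j(P) = 7 - P
Y = -77/445 (Y = 77/(-445) = 77*(-1/445) = -77/445 ≈ -0.17303)
M(U) = (11 + U)² (M(U) = ((7 - 1*(-4)) + U)² = ((7 + 4) + U)² = (11 + U)²)
Q = -440 (Q = -8*55 = -440)
s(g, T) = 81 - g (s(g, T) = (11 - 20)² - g = (-9)² - g = 81 - g)
(-173593 + s(Q, Y)) + 266933 = (-173593 + (81 - 1*(-440))) + 266933 = (-173593 + (81 + 440)) + 266933 = (-173593 + 521) + 266933 = -173072 + 266933 = 93861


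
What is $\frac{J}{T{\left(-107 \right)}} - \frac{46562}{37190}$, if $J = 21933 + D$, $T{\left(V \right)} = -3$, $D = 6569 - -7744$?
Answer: $- \frac{224688071}{18595} \approx -12083.0$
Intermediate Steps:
$D = 14313$ ($D = 6569 + 7744 = 14313$)
$J = 36246$ ($J = 21933 + 14313 = 36246$)
$\frac{J}{T{\left(-107 \right)}} - \frac{46562}{37190} = \frac{36246}{-3} - \frac{46562}{37190} = 36246 \left(- \frac{1}{3}\right) - \frac{23281}{18595} = -12082 - \frac{23281}{18595} = - \frac{224688071}{18595}$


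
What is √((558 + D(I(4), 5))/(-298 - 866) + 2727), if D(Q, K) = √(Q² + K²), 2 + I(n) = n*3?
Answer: √(923537970 - 1455*√5)/582 ≈ 52.216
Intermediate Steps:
I(n) = -2 + 3*n (I(n) = -2 + n*3 = -2 + 3*n)
D(Q, K) = √(K² + Q²)
√((558 + D(I(4), 5))/(-298 - 866) + 2727) = √((558 + √(5² + (-2 + 3*4)²))/(-298 - 866) + 2727) = √((558 + √(25 + (-2 + 12)²))/(-1164) + 2727) = √((558 + √(25 + 10²))*(-1/1164) + 2727) = √((558 + √(25 + 100))*(-1/1164) + 2727) = √((558 + √125)*(-1/1164) + 2727) = √((558 + 5*√5)*(-1/1164) + 2727) = √((-93/194 - 5*√5/1164) + 2727) = √(528945/194 - 5*√5/1164)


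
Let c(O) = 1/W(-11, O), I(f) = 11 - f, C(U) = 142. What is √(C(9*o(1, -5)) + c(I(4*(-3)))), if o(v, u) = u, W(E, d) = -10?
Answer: √14190/10 ≈ 11.912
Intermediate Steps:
c(O) = -⅒ (c(O) = 1/(-10) = -⅒)
√(C(9*o(1, -5)) + c(I(4*(-3)))) = √(142 - ⅒) = √(1419/10) = √14190/10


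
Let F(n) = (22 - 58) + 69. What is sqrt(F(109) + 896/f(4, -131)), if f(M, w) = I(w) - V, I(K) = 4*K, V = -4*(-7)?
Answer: sqrt(149385)/69 ≈ 5.6015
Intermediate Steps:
V = 28
F(n) = 33 (F(n) = -36 + 69 = 33)
f(M, w) = -28 + 4*w (f(M, w) = 4*w - 1*28 = 4*w - 28 = -28 + 4*w)
sqrt(F(109) + 896/f(4, -131)) = sqrt(33 + 896/(-28 + 4*(-131))) = sqrt(33 + 896/(-28 - 524)) = sqrt(33 + 896/(-552)) = sqrt(33 + 896*(-1/552)) = sqrt(33 - 112/69) = sqrt(2165/69) = sqrt(149385)/69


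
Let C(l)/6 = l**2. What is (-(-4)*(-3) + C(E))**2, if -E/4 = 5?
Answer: 5702544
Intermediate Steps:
E = -20 (E = -4*5 = -20)
C(l) = 6*l**2
(-(-4)*(-3) + C(E))**2 = (-(-4)*(-3) + 6*(-20)**2)**2 = (-1*12 + 6*400)**2 = (-12 + 2400)**2 = 2388**2 = 5702544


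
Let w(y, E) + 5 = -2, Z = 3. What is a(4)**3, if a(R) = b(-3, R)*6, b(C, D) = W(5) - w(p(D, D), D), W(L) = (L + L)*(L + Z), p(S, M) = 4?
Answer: 142236648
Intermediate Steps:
w(y, E) = -7 (w(y, E) = -5 - 2 = -7)
W(L) = 2*L*(3 + L) (W(L) = (L + L)*(L + 3) = (2*L)*(3 + L) = 2*L*(3 + L))
b(C, D) = 87 (b(C, D) = 2*5*(3 + 5) - 1*(-7) = 2*5*8 + 7 = 80 + 7 = 87)
a(R) = 522 (a(R) = 87*6 = 522)
a(4)**3 = 522**3 = 142236648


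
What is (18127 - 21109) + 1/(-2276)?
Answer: -6787033/2276 ≈ -2982.0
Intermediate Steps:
(18127 - 21109) + 1/(-2276) = -2982 - 1/2276 = -6787033/2276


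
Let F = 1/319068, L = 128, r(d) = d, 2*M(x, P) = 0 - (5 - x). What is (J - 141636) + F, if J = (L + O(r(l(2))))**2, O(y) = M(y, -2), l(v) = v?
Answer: -10021427336/79767 ≈ -1.2563e+5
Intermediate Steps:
M(x, P) = -5/2 + x/2 (M(x, P) = (0 - (5 - x))/2 = (0 + (-5 + x))/2 = (-5 + x)/2 = -5/2 + x/2)
O(y) = -5/2 + y/2
F = 1/319068 ≈ 3.1341e-6
J = 64009/4 (J = (128 + (-5/2 + (1/2)*2))**2 = (128 + (-5/2 + 1))**2 = (128 - 3/2)**2 = (253/2)**2 = 64009/4 ≈ 16002.)
(J - 141636) + F = (64009/4 - 141636) + 1/319068 = -502535/4 + 1/319068 = -10021427336/79767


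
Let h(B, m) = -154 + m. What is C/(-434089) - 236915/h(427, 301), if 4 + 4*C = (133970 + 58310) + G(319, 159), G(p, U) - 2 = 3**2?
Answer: -8395858121/5209068 ≈ -1611.8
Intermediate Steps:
G(p, U) = 11 (G(p, U) = 2 + 3**2 = 2 + 9 = 11)
C = 192287/4 (C = -1 + ((133970 + 58310) + 11)/4 = -1 + (192280 + 11)/4 = -1 + (1/4)*192291 = -1 + 192291/4 = 192287/4 ≈ 48072.)
C/(-434089) - 236915/h(427, 301) = (192287/4)/(-434089) - 236915/(-154 + 301) = (192287/4)*(-1/434089) - 236915/147 = -192287/1736356 - 236915*1/147 = -192287/1736356 - 4835/3 = -8395858121/5209068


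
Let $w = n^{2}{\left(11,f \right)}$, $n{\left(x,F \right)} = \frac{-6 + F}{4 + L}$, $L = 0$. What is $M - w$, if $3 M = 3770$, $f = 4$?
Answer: $\frac{15077}{12} \approx 1256.4$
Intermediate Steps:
$n{\left(x,F \right)} = - \frac{3}{2} + \frac{F}{4}$ ($n{\left(x,F \right)} = \frac{-6 + F}{4 + 0} = \frac{-6 + F}{4} = \left(-6 + F\right) \frac{1}{4} = - \frac{3}{2} + \frac{F}{4}$)
$w = \frac{1}{4}$ ($w = \left(- \frac{3}{2} + \frac{1}{4} \cdot 4\right)^{2} = \left(- \frac{3}{2} + 1\right)^{2} = \left(- \frac{1}{2}\right)^{2} = \frac{1}{4} \approx 0.25$)
$M = \frac{3770}{3}$ ($M = \frac{1}{3} \cdot 3770 = \frac{3770}{3} \approx 1256.7$)
$M - w = \frac{3770}{3} - \frac{1}{4} = \frac{15077}{12}$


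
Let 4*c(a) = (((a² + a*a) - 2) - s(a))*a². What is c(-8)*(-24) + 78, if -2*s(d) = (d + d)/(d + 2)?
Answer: -48818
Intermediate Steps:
s(d) = -d/(2 + d) (s(d) = -(d + d)/(2*(d + 2)) = -2*d/(2*(2 + d)) = -d/(2 + d))
c(a) = a²*(-2 + 2*a² + a/(2 + a))/4 (c(a) = ((((a² + a*a) - 2) - (-1)*a/(2 + a))*a²)/4 = ((((a² + a²) - 2) + a/(2 + a))*a²)/4 = (((2*a² - 2) + a/(2 + a))*a²)/4 = (((-2 + 2*a²) + a/(2 + a))*a²)/4 = ((-2 + 2*a² + a/(2 + a))*a²)/4 = (a²*(-2 + 2*a² + a/(2 + a)))/4 = a²*(-2 + 2*a² + a/(2 + a))/4)
c(-8)*(-24) + 78 = ((¼)*(-8)²*(-8 + 2*(-1 + (-8)²)*(2 - 8))/(2 - 8))*(-24) + 78 = ((¼)*64*(-8 + 2*(-1 + 64)*(-6))/(-6))*(-24) + 78 = ((¼)*64*(-⅙)*(-8 + 2*63*(-6)))*(-24) + 78 = ((¼)*64*(-⅙)*(-8 - 756))*(-24) + 78 = ((¼)*64*(-⅙)*(-764))*(-24) + 78 = (6112/3)*(-24) + 78 = -48896 + 78 = -48818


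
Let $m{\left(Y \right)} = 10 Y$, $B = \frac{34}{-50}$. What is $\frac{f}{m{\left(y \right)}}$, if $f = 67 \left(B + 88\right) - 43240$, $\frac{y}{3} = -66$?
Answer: $\frac{934739}{49500} \approx 18.884$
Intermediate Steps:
$B = - \frac{17}{25}$ ($B = 34 \left(- \frac{1}{50}\right) = - \frac{17}{25} \approx -0.68$)
$y = -198$ ($y = 3 \left(-66\right) = -198$)
$f = - \frac{934739}{25}$ ($f = 67 \left(- \frac{17}{25} + 88\right) - 43240 = 67 \cdot \frac{2183}{25} - 43240 = \frac{146261}{25} - 43240 = - \frac{934739}{25} \approx -37390.0$)
$\frac{f}{m{\left(y \right)}} = - \frac{934739}{25 \cdot 10 \left(-198\right)} = - \frac{934739}{25 \left(-1980\right)} = \left(- \frac{934739}{25}\right) \left(- \frac{1}{1980}\right) = \frac{934739}{49500}$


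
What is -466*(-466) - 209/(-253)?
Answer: 4994607/23 ≈ 2.1716e+5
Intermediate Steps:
-466*(-466) - 209/(-253) = 217156 - 209*(-1/253) = 217156 + 19/23 = 4994607/23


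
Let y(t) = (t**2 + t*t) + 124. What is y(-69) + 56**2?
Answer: 12782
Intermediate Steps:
y(t) = 124 + 2*t**2 (y(t) = (t**2 + t**2) + 124 = 2*t**2 + 124 = 124 + 2*t**2)
y(-69) + 56**2 = (124 + 2*(-69)**2) + 56**2 = (124 + 2*4761) + 3136 = (124 + 9522) + 3136 = 9646 + 3136 = 12782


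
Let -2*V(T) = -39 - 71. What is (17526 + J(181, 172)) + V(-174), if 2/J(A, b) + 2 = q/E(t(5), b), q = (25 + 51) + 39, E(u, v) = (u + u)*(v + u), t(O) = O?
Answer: 12042277/685 ≈ 17580.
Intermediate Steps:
E(u, v) = 2*u*(u + v) (E(u, v) = (2*u)*(u + v) = 2*u*(u + v))
q = 115 (q = 76 + 39 = 115)
J(A, b) = 2/(-2 + 115/(50 + 10*b)) (J(A, b) = 2/(-2 + 115/((2*5*(5 + b)))) = 2/(-2 + 115/(50 + 10*b)))
V(T) = 55 (V(T) = -(-39 - 71)/2 = -½*(-110) = 55)
(17526 + J(181, 172)) + V(-174) = (17526 + 4*(-5 - 1*172)/(-3 + 4*172)) + 55 = (17526 + 4*(-5 - 172)/(-3 + 688)) + 55 = (17526 + 4*(-177)/685) + 55 = (17526 + 4*(1/685)*(-177)) + 55 = (17526 - 708/685) + 55 = 12004602/685 + 55 = 12042277/685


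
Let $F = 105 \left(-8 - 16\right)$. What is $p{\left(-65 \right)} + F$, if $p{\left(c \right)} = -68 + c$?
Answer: $-2653$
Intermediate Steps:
$F = -2520$ ($F = 105 \left(-24\right) = -2520$)
$p{\left(-65 \right)} + F = \left(-68 - 65\right) - 2520 = -133 - 2520 = -2653$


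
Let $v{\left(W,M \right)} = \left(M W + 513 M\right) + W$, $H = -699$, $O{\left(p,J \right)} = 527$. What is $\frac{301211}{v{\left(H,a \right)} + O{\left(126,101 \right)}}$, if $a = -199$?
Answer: $\frac{301211}{36842} \approx 8.1758$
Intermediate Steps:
$v{\left(W,M \right)} = W + 513 M + M W$ ($v{\left(W,M \right)} = \left(513 M + M W\right) + W = W + 513 M + M W$)
$\frac{301211}{v{\left(H,a \right)} + O{\left(126,101 \right)}} = \frac{301211}{\left(-699 + 513 \left(-199\right) - -139101\right) + 527} = \frac{301211}{\left(-699 - 102087 + 139101\right) + 527} = \frac{301211}{36315 + 527} = \frac{301211}{36842}$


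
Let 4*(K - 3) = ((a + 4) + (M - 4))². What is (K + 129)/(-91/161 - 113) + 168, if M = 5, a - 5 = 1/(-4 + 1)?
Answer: 15668737/94032 ≈ 166.63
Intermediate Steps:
a = 14/3 (a = 5 + 1/(-4 + 1) = 5 + 1/(-3) = 5 - ⅓ = 14/3 ≈ 4.6667)
K = 949/36 (K = 3 + ((14/3 + 4) + (5 - 4))²/4 = 3 + (26/3 + 1)²/4 = 3 + (29/3)²/4 = 3 + (¼)*(841/9) = 3 + 841/36 = 949/36 ≈ 26.361)
(K + 129)/(-91/161 - 113) + 168 = (949/36 + 129)/(-91/161 - 113) + 168 = 5593/(36*(-91*1/161 - 113)) + 168 = 5593/(36*(-13/23 - 113)) + 168 = 5593/(36*(-2612/23)) + 168 = (5593/36)*(-23/2612) + 168 = -128639/94032 + 168 = 15668737/94032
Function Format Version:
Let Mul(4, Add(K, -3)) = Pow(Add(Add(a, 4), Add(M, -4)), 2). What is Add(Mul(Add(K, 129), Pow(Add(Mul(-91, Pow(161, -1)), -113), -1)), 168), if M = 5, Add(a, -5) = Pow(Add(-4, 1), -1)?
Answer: Rational(15668737, 94032) ≈ 166.63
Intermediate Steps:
a = Rational(14, 3) (a = Add(5, Pow(Add(-4, 1), -1)) = Add(5, Pow(-3, -1)) = Add(5, Rational(-1, 3)) = Rational(14, 3) ≈ 4.6667)
K = Rational(949, 36) (K = Add(3, Mul(Rational(1, 4), Pow(Add(Add(Rational(14, 3), 4), Add(5, -4)), 2))) = Add(3, Mul(Rational(1, 4), Pow(Add(Rational(26, 3), 1), 2))) = Add(3, Mul(Rational(1, 4), Pow(Rational(29, 3), 2))) = Add(3, Mul(Rational(1, 4), Rational(841, 9))) = Add(3, Rational(841, 36)) = Rational(949, 36) ≈ 26.361)
Add(Mul(Add(K, 129), Pow(Add(Mul(-91, Pow(161, -1)), -113), -1)), 168) = Add(Mul(Add(Rational(949, 36), 129), Pow(Add(Mul(-91, Pow(161, -1)), -113), -1)), 168) = Add(Mul(Rational(5593, 36), Pow(Add(Mul(-91, Rational(1, 161)), -113), -1)), 168) = Add(Mul(Rational(5593, 36), Pow(Add(Rational(-13, 23), -113), -1)), 168) = Add(Mul(Rational(5593, 36), Pow(Rational(-2612, 23), -1)), 168) = Add(Mul(Rational(5593, 36), Rational(-23, 2612)), 168) = Add(Rational(-128639, 94032), 168) = Rational(15668737, 94032)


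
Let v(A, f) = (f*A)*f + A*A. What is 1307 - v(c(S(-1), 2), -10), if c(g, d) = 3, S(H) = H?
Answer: 998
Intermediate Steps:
v(A, f) = A**2 + A*f**2 (v(A, f) = (A*f)*f + A**2 = A*f**2 + A**2 = A**2 + A*f**2)
1307 - v(c(S(-1), 2), -10) = 1307 - 3*(3 + (-10)**2) = 1307 - 3*(3 + 100) = 1307 - 3*103 = 1307 - 1*309 = 1307 - 309 = 998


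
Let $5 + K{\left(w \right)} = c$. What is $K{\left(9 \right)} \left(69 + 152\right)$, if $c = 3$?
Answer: $-442$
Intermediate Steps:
$K{\left(w \right)} = -2$ ($K{\left(w \right)} = -5 + 3 = -2$)
$K{\left(9 \right)} \left(69 + 152\right) = - 2 \left(69 + 152\right) = \left(-2\right) 221 = -442$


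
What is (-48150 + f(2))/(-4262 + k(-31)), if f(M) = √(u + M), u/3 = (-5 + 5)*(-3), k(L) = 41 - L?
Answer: 4815/419 - √2/4190 ≈ 11.491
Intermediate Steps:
u = 0 (u = 3*((-5 + 5)*(-3)) = 3*(0*(-3)) = 3*0 = 0)
f(M) = √M (f(M) = √(0 + M) = √M)
(-48150 + f(2))/(-4262 + k(-31)) = (-48150 + √2)/(-4262 + (41 - 1*(-31))) = (-48150 + √2)/(-4262 + (41 + 31)) = (-48150 + √2)/(-4262 + 72) = (-48150 + √2)/(-4190) = (-48150 + √2)*(-1/4190) = 4815/419 - √2/4190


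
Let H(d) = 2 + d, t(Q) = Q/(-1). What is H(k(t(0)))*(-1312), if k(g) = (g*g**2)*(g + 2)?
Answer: -2624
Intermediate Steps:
t(Q) = -Q (t(Q) = Q*(-1) = -Q)
k(g) = g**3*(2 + g)
H(k(t(0)))*(-1312) = (2 + (-1*0)**3*(2 - 1*0))*(-1312) = (2 + 0**3*(2 + 0))*(-1312) = (2 + 0*2)*(-1312) = (2 + 0)*(-1312) = 2*(-1312) = -2624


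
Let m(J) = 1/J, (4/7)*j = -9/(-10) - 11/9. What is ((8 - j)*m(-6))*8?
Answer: -3083/270 ≈ -11.419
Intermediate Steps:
j = -203/360 (j = 7*(-9/(-10) - 11/9)/4 = 7*(-9*(-⅒) - 11*⅑)/4 = 7*(9/10 - 11/9)/4 = (7/4)*(-29/90) = -203/360 ≈ -0.56389)
((8 - j)*m(-6))*8 = ((8 - 1*(-203/360))/(-6))*8 = ((8 + 203/360)*(-⅙))*8 = ((3083/360)*(-⅙))*8 = -3083/2160*8 = -3083/270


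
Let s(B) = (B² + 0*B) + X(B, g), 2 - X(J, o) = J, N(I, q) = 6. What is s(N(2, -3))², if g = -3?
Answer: 1024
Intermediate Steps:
X(J, o) = 2 - J
s(B) = 2 + B² - B (s(B) = (B² + 0*B) + (2 - B) = (B² + 0) + (2 - B) = B² + (2 - B) = 2 + B² - B)
s(N(2, -3))² = (2 + 6² - 1*6)² = (2 + 36 - 6)² = 32² = 1024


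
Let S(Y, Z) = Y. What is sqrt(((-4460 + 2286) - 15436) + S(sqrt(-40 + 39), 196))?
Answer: sqrt(-17610 + I) ≈ 0.004 + 132.7*I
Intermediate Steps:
sqrt(((-4460 + 2286) - 15436) + S(sqrt(-40 + 39), 196)) = sqrt(((-4460 + 2286) - 15436) + sqrt(-40 + 39)) = sqrt((-2174 - 15436) + sqrt(-1)) = sqrt(-17610 + I)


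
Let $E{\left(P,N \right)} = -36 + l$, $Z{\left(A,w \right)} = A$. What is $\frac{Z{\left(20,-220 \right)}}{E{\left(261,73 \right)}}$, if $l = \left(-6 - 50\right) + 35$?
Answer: $- \frac{20}{57} \approx -0.35088$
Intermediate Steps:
$l = -21$ ($l = -56 + 35 = -21$)
$E{\left(P,N \right)} = -57$ ($E{\left(P,N \right)} = -36 - 21 = -57$)
$\frac{Z{\left(20,-220 \right)}}{E{\left(261,73 \right)}} = \frac{20}{-57} = 20 \left(- \frac{1}{57}\right) = - \frac{20}{57}$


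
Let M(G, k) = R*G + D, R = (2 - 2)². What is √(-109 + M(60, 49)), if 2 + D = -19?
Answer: I*√130 ≈ 11.402*I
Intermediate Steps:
D = -21 (D = -2 - 19 = -21)
R = 0 (R = 0² = 0)
M(G, k) = -21 (M(G, k) = 0*G - 21 = 0 - 21 = -21)
√(-109 + M(60, 49)) = √(-109 - 21) = √(-130) = I*√130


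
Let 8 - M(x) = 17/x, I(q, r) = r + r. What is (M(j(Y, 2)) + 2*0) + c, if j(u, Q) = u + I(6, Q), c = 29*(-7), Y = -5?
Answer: -178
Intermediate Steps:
I(q, r) = 2*r
c = -203
j(u, Q) = u + 2*Q
M(x) = 8 - 17/x
(M(j(Y, 2)) + 2*0) + c = ((8 - 17/(-5 + 2*2)) + 2*0) - 203 = ((8 - 17/(-5 + 4)) + 0) - 203 = ((8 - 17/(-1)) + 0) - 203 = ((8 - 17*(-1)) + 0) - 203 = ((8 + 17) + 0) - 203 = (25 + 0) - 203 = 25 - 203 = -178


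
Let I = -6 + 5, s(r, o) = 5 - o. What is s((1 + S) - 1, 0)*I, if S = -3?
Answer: -5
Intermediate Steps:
I = -1
s((1 + S) - 1, 0)*I = (5 - 1*0)*(-1) = (5 + 0)*(-1) = 5*(-1) = -5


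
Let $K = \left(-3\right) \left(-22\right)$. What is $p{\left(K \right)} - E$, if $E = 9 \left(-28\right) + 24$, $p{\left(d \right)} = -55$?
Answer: $173$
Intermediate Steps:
$K = 66$
$E = -228$ ($E = -252 + 24 = -228$)
$p{\left(K \right)} - E = -55 - -228 = -55 + 228 = 173$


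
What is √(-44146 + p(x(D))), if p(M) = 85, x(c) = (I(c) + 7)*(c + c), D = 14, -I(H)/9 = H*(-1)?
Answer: I*√44061 ≈ 209.91*I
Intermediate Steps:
I(H) = 9*H (I(H) = -9*H*(-1) = -(-9)*H = 9*H)
x(c) = 2*c*(7 + 9*c) (x(c) = (9*c + 7)*(c + c) = (7 + 9*c)*(2*c) = 2*c*(7 + 9*c))
√(-44146 + p(x(D))) = √(-44146 + 85) = √(-44061) = I*√44061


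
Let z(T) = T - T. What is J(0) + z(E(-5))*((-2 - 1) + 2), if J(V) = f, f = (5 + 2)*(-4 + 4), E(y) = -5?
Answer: 0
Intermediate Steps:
f = 0 (f = 7*0 = 0)
J(V) = 0
z(T) = 0
J(0) + z(E(-5))*((-2 - 1) + 2) = 0 + 0*((-2 - 1) + 2) = 0 + 0*(-3 + 2) = 0 + 0*(-1) = 0 + 0 = 0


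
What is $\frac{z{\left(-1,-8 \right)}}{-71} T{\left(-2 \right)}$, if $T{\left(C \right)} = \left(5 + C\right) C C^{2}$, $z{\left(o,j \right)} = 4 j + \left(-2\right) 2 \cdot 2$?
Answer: $- \frac{960}{71} \approx -13.521$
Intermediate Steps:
$z{\left(o,j \right)} = -8 + 4 j$ ($z{\left(o,j \right)} = 4 j - 8 = -8 + 4 j$)
$T{\left(C \right)} = C^{3} \left(5 + C\right)$ ($T{\left(C \right)} = \left(5 + C\right) C^{3} = C^{3} \left(5 + C\right)$)
$\frac{z{\left(-1,-8 \right)}}{-71} T{\left(-2 \right)} = \frac{-8 + 4 \left(-8\right)}{-71} \left(-2\right)^{3} \left(5 - 2\right) = - \frac{-8 - 32}{71} \left(\left(-8\right) 3\right) = \left(- \frac{1}{71}\right) \left(-40\right) \left(-24\right) = \frac{40}{71} \left(-24\right) = - \frac{960}{71}$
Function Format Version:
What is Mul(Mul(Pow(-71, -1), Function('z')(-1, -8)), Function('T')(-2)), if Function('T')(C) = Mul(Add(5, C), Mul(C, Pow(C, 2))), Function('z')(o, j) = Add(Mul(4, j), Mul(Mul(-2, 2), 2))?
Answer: Rational(-960, 71) ≈ -13.521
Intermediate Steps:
Function('z')(o, j) = Add(-8, Mul(4, j)) (Function('z')(o, j) = Add(Mul(4, j), Mul(-4, 2)) = Add(Mul(4, j), -8) = Add(-8, Mul(4, j)))
Function('T')(C) = Mul(Pow(C, 3), Add(5, C)) (Function('T')(C) = Mul(Add(5, C), Pow(C, 3)) = Mul(Pow(C, 3), Add(5, C)))
Mul(Mul(Pow(-71, -1), Function('z')(-1, -8)), Function('T')(-2)) = Mul(Mul(Pow(-71, -1), Add(-8, Mul(4, -8))), Mul(Pow(-2, 3), Add(5, -2))) = Mul(Mul(Rational(-1, 71), Add(-8, -32)), Mul(-8, 3)) = Mul(Mul(Rational(-1, 71), -40), -24) = Mul(Rational(40, 71), -24) = Rational(-960, 71)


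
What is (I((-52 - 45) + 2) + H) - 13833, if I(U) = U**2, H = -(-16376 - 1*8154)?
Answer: 19722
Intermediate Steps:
H = 24530 (H = -(-16376 - 8154) = -1*(-24530) = 24530)
(I((-52 - 45) + 2) + H) - 13833 = (((-52 - 45) + 2)**2 + 24530) - 13833 = ((-97 + 2)**2 + 24530) - 13833 = ((-95)**2 + 24530) - 13833 = (9025 + 24530) - 13833 = 33555 - 13833 = 19722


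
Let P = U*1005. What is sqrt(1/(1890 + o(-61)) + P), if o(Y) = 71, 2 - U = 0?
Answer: sqrt(7729499171)/1961 ≈ 44.833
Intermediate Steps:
U = 2 (U = 2 - 1*0 = 2 + 0 = 2)
P = 2010 (P = 2*1005 = 2010)
sqrt(1/(1890 + o(-61)) + P) = sqrt(1/(1890 + 71) + 2010) = sqrt(1/1961 + 2010) = sqrt(3941611/1961) = sqrt(7729499171)/1961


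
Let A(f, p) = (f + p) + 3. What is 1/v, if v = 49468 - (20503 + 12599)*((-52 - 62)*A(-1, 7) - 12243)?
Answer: 1/439279906 ≈ 2.2765e-9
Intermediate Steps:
A(f, p) = 3 + f + p
v = 439279906 (v = 49468 - (20503 + 12599)*((-52 - 62)*(3 - 1 + 7) - 12243) = 49468 - 33102*(-114*9 - 12243) = 49468 - 33102*(-1026 - 12243) = 49468 - 33102*(-13269) = 49468 - 1*(-439230438) = 49468 + 439230438 = 439279906)
1/v = 1/439279906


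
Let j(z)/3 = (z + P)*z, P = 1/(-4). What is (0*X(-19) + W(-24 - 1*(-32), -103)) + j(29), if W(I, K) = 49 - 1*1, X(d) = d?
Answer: 10197/4 ≈ 2549.3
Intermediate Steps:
P = -1/4 ≈ -0.25000
W(I, K) = 48 (W(I, K) = 49 - 1 = 48)
j(z) = 3*z*(-1/4 + z) (j(z) = 3*((z - 1/4)*z) = 3*((-1/4 + z)*z) = 3*(z*(-1/4 + z)) = 3*z*(-1/4 + z))
(0*X(-19) + W(-24 - 1*(-32), -103)) + j(29) = (0*(-19) + 48) + (3/4)*29*(-1 + 4*29) = (0 + 48) + (3/4)*29*(-1 + 116) = 48 + (3/4)*29*115 = 48 + 10005/4 = 10197/4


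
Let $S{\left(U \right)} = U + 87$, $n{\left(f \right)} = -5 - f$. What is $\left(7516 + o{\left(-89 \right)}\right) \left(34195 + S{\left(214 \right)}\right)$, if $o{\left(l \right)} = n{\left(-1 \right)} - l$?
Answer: $262204096$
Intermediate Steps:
$S{\left(U \right)} = 87 + U$
$o{\left(l \right)} = -4 - l$ ($o{\left(l \right)} = \left(-5 - -1\right) - l = \left(-5 + 1\right) - l = -4 - l$)
$\left(7516 + o{\left(-89 \right)}\right) \left(34195 + S{\left(214 \right)}\right) = \left(7516 - -85\right) \left(34195 + \left(87 + 214\right)\right) = \left(7516 + \left(-4 + 89\right)\right) \left(34195 + 301\right) = \left(7516 + 85\right) 34496 = 7601 \cdot 34496 = 262204096$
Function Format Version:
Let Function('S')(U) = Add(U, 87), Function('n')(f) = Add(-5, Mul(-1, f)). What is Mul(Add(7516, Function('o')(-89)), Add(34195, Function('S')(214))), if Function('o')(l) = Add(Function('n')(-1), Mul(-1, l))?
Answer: 262204096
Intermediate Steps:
Function('S')(U) = Add(87, U)
Function('o')(l) = Add(-4, Mul(-1, l)) (Function('o')(l) = Add(Add(-5, Mul(-1, -1)), Mul(-1, l)) = Add(Add(-5, 1), Mul(-1, l)) = Add(-4, Mul(-1, l)))
Mul(Add(7516, Function('o')(-89)), Add(34195, Function('S')(214))) = Mul(Add(7516, Add(-4, Mul(-1, -89))), Add(34195, Add(87, 214))) = Mul(Add(7516, Add(-4, 89)), Add(34195, 301)) = Mul(Add(7516, 85), 34496) = Mul(7601, 34496) = 262204096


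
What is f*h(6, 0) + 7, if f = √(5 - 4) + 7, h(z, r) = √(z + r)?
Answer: 7 + 8*√6 ≈ 26.596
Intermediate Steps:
h(z, r) = √(r + z)
f = 8 (f = √1 + 7 = 1 + 7 = 8)
f*h(6, 0) + 7 = 8*√(0 + 6) + 7 = 8*√6 + 7 = 7 + 8*√6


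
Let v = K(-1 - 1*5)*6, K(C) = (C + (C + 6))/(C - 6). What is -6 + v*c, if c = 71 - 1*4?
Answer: 195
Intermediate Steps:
c = 67 (c = 71 - 4 = 67)
K(C) = (6 + 2*C)/(-6 + C) (K(C) = (C + (6 + C))/(-6 + C) = (6 + 2*C)/(-6 + C))
v = 3 (v = (2*(3 + (-1 - 1*5))/(-6 + (-1 - 1*5)))*6 = (2*(3 + (-1 - 5))/(-6 + (-1 - 5)))*6 = (2*(3 - 6)/(-6 - 6))*6 = (2*(-3)/(-12))*6 = (2*(-1/12)*(-3))*6 = (1/2)*6 = 3)
-6 + v*c = -6 + 3*67 = -6 + 201 = 195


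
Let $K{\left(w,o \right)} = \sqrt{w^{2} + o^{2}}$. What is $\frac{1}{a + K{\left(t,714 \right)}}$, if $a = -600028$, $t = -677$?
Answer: $- \frac{600028}{360032632659} - \frac{25 \sqrt{1549}}{360032632659} \approx -1.6693 \cdot 10^{-6}$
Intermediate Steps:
$K{\left(w,o \right)} = \sqrt{o^{2} + w^{2}}$
$\frac{1}{a + K{\left(t,714 \right)}} = \frac{1}{-600028 + \sqrt{714^{2} + \left(-677\right)^{2}}} = \frac{1}{-600028 + \sqrt{509796 + 458329}} = \frac{1}{-600028 + \sqrt{968125}} = \frac{1}{-600028 + 25 \sqrt{1549}}$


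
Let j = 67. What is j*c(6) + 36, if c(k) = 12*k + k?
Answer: 5262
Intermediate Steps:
c(k) = 13*k
j*c(6) + 36 = 67*(13*6) + 36 = 67*78 + 36 = 5226 + 36 = 5262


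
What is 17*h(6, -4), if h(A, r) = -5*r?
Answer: 340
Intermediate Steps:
17*h(6, -4) = 17*(-5*(-4)) = 17*20 = 340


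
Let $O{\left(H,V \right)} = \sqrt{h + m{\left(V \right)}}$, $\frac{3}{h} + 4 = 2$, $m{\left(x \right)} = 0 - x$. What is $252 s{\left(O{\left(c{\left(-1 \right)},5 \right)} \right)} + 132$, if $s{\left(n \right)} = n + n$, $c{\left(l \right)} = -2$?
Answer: $132 + 252 i \sqrt{26} \approx 132.0 + 1285.0 i$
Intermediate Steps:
$m{\left(x \right)} = - x$
$h = - \frac{3}{2}$ ($h = \frac{3}{-4 + 2} = \frac{3}{-2} = 3 \left(- \frac{1}{2}\right) = - \frac{3}{2} \approx -1.5$)
$O{\left(H,V \right)} = \sqrt{- \frac{3}{2} - V}$
$s{\left(n \right)} = 2 n$
$252 s{\left(O{\left(c{\left(-1 \right)},5 \right)} \right)} + 132 = 252 \cdot 2 \frac{\sqrt{-6 - 20}}{2} + 132 = 252 \cdot 2 \frac{\sqrt{-26}}{2} + 132 = 252 \cdot 2 \frac{i \sqrt{26}}{2} + 132 = 252 i \sqrt{26} + 132 = 132 + 252 i \sqrt{26}$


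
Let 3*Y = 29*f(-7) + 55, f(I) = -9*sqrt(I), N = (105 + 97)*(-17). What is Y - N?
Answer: 10357/3 - 87*I*sqrt(7) ≈ 3452.3 - 230.18*I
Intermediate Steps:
N = -3434 (N = 202*(-17) = -3434)
Y = 55/3 - 87*I*sqrt(7) (Y = (29*(-9*I*sqrt(7)) + 55)/3 = (-261*I*sqrt(7) + 55)/3 = (55 - 261*I*sqrt(7))/3 = 55/3 - 87*I*sqrt(7) ≈ 18.333 - 230.18*I)
Y - N = (55/3 - 87*I*sqrt(7)) - 1*(-3434) = (55/3 - 87*I*sqrt(7)) + 3434 = 10357/3 - 87*I*sqrt(7)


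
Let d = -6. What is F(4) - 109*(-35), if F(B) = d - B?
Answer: 3805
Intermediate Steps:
F(B) = -6 - B
F(4) - 109*(-35) = (-6 - 1*4) - 109*(-35) = (-6 - 4) + 3815 = -10 + 3815 = 3805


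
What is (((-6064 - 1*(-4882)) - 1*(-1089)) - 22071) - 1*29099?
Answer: -51263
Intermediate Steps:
(((-6064 - 1*(-4882)) - 1*(-1089)) - 22071) - 1*29099 = (((-6064 + 4882) + 1089) - 22071) - 29099 = ((-1182 + 1089) - 22071) - 29099 = (-93 - 22071) - 29099 = -22164 - 29099 = -51263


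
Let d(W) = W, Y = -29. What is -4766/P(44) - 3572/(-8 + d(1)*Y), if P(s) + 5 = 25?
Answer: -52451/370 ≈ -141.76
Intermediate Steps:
P(s) = 20 (P(s) = -5 + 25 = 20)
-4766/P(44) - 3572/(-8 + d(1)*Y) = -4766/20 - 3572/(-8 + 1*(-29)) = -4766*1/20 - 3572/(-8 - 29) = -2383/10 - 3572/(-37) = -2383/10 - 3572*(-1/37) = -2383/10 + 3572/37 = -52451/370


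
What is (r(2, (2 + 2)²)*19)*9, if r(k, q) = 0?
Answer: 0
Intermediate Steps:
(r(2, (2 + 2)²)*19)*9 = (0*19)*9 = 0*9 = 0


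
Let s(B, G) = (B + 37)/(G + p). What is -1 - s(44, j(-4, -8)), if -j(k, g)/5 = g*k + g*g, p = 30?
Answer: -41/50 ≈ -0.82000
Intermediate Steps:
j(k, g) = -5*g² - 5*g*k (j(k, g) = -5*(g*k + g*g) = -5*(g*k + g²) = -5*(g² + g*k) = -5*g² - 5*g*k)
s(B, G) = (37 + B)/(30 + G) (s(B, G) = (B + 37)/(G + 30) = (37 + B)/(30 + G))
-1 - s(44, j(-4, -8)) = -1 - (37 + 44)/(30 - 5*(-8)*(-8 - 4)) = -1 - 81/(30 - 5*(-8)*(-12)) = -1 - 81/(30 - 480) = -1 - 81/(-450) = -1 - (-1)*81/450 = -1 - 1*(-9/50) = -1 + 9/50 = -41/50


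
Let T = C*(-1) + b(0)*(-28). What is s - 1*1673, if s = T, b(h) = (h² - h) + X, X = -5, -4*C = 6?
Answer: -3063/2 ≈ -1531.5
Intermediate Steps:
C = -3/2 (C = -¼*6 = -3/2 ≈ -1.5000)
b(h) = -5 + h² - h (b(h) = (h² - h) - 5 = -5 + h² - h)
T = 283/2 (T = -3/2*(-1) + (-5 + 0² - 1*0)*(-28) = 3/2 + (-5 + 0 + 0)*(-28) = 3/2 - 5*(-28) = 3/2 + 140 = 283/2 ≈ 141.50)
s = 283/2 ≈ 141.50
s - 1*1673 = 283/2 - 1*1673 = 283/2 - 1673 = -3063/2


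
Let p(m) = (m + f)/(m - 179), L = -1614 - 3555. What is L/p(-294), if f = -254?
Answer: -2444937/548 ≈ -4461.6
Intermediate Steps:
L = -5169
p(m) = (-254 + m)/(-179 + m) (p(m) = (m - 254)/(m - 179) = (-254 + m)/(-179 + m))
L/p(-294) = -5169*(-179 - 294)/(-254 - 294) = -5169/(-548/(-473)) = -5169/((-1/473*(-548))) = -5169/548/473 = -5169*473/548 = -2444937/548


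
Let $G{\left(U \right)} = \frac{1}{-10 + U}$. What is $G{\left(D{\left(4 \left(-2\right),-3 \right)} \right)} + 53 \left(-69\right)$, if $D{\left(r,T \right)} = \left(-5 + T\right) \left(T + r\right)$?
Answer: $- \frac{285245}{78} \approx -3657.0$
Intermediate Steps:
$G{\left(D{\left(4 \left(-2\right),-3 \right)} \right)} + 53 \left(-69\right) = \frac{1}{-10 - \left(-15 - 9 + 8 \cdot 4 \left(-2\right)\right)} + 53 \left(-69\right) = \frac{1}{-10 + \left(9 + 15 - -40 - -24\right)} - 3657 = \frac{1}{-10 + \left(9 + 15 + 40 + 24\right)} - 3657 = \frac{1}{-10 + 88} - 3657 = \frac{1}{78} - 3657 = - \frac{285245}{78}$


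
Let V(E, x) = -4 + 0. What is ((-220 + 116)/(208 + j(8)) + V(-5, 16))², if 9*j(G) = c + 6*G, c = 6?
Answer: 230400/11449 ≈ 20.124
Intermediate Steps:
j(G) = ⅔ + 2*G/3 (j(G) = (6 + 6*G)/9 = ⅔ + 2*G/3)
V(E, x) = -4
((-220 + 116)/(208 + j(8)) + V(-5, 16))² = ((-220 + 116)/(208 + (⅔ + (⅔)*8)) - 4)² = (-104/(208 + (⅔ + 16/3)) - 4)² = (-104/(208 + 6) - 4)² = (-104/214 - 4)² = (-104*1/214 - 4)² = (-52/107 - 4)² = (-480/107)² = 230400/11449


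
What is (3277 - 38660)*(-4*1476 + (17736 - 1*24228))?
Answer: 438607668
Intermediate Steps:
(3277 - 38660)*(-4*1476 + (17736 - 1*24228)) = -35383*(-5904 + (17736 - 24228)) = -35383*(-5904 - 6492) = -35383*(-12396) = 438607668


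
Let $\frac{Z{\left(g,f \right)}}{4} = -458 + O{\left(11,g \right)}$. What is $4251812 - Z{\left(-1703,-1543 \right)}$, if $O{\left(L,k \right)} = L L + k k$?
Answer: $-7347676$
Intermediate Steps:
$O{\left(L,k \right)} = L^{2} + k^{2}$
$Z{\left(g,f \right)} = -1348 + 4 g^{2}$ ($Z{\left(g,f \right)} = 4 \left(-458 + \left(11^{2} + g^{2}\right)\right) = 4 \left(-458 + \left(121 + g^{2}\right)\right) = 4 \left(-337 + g^{2}\right) = -1348 + 4 g^{2}$)
$4251812 - Z{\left(-1703,-1543 \right)} = 4251812 - \left(-1348 + 4 \left(-1703\right)^{2}\right) = 4251812 - \left(-1348 + 4 \cdot 2900209\right) = 4251812 - \left(-1348 + 11600836\right) = 4251812 - 11599488 = -7347676$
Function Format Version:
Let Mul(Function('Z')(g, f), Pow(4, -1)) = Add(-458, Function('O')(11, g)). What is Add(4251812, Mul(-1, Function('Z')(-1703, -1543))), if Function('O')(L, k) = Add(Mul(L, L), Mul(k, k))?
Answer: -7347676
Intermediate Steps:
Function('O')(L, k) = Add(Pow(L, 2), Pow(k, 2))
Function('Z')(g, f) = Add(-1348, Mul(4, Pow(g, 2))) (Function('Z')(g, f) = Mul(4, Add(-458, Add(Pow(11, 2), Pow(g, 2)))) = Mul(4, Add(-458, Add(121, Pow(g, 2)))) = Mul(4, Add(-337, Pow(g, 2))) = Add(-1348, Mul(4, Pow(g, 2))))
Add(4251812, Mul(-1, Function('Z')(-1703, -1543))) = Add(4251812, Mul(-1, Add(-1348, Mul(4, Pow(-1703, 2))))) = Add(4251812, Mul(-1, Add(-1348, Mul(4, 2900209)))) = Add(4251812, Mul(-1, Add(-1348, 11600836))) = Add(4251812, Mul(-1, 11599488)) = Add(4251812, -11599488) = -7347676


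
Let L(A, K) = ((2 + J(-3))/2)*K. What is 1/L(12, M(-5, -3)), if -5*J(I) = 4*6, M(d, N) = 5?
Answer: -⅐ ≈ -0.14286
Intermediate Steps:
J(I) = -24/5 (J(I) = -4*6/5 = -⅕*24 = -24/5)
L(A, K) = -7*K/5 (L(A, K) = ((2 - 24/5)/2)*K = (-14/5*½)*K = -7*K/5)
1/L(12, M(-5, -3)) = 1/(-7/5*5) = 1/(-7) = -⅐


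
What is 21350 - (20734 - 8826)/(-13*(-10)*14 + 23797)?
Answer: 546911042/25617 ≈ 21350.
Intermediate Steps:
21350 - (20734 - 8826)/(-13*(-10)*14 + 23797) = 21350 - 11908/(130*14 + 23797) = 21350 - 11908/(1820 + 23797) = 21350 - 11908/25617 = 546911042/25617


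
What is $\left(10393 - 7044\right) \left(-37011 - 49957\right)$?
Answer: $-291255832$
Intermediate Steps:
$\left(10393 - 7044\right) \left(-37011 - 49957\right) = 3349 \left(-86968\right) = -291255832$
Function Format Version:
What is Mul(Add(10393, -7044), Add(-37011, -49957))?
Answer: -291255832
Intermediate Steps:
Mul(Add(10393, -7044), Add(-37011, -49957)) = Mul(3349, -86968) = -291255832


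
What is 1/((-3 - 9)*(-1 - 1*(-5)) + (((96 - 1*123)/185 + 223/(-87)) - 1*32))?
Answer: -16095/1331204 ≈ -0.012091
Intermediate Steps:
1/((-3 - 9)*(-1 - 1*(-5)) + (((96 - 1*123)/185 + 223/(-87)) - 1*32)) = 1/(-12*(-1 + 5) + (((96 - 123)*(1/185) + 223*(-1/87)) - 32)) = 1/(-12*4 + ((-27*1/185 - 223/87) - 32)) = 1/(-48 + ((-27/185 - 223/87) - 32)) = 1/(-48 + (-43604/16095 - 32)) = 1/(-48 - 558644/16095) = 1/(-1331204/16095) = -16095/1331204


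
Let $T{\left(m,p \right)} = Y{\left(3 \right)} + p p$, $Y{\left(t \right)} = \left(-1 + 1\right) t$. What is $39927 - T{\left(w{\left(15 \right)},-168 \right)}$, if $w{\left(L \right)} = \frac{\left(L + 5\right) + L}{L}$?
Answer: $11703$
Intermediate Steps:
$Y{\left(t \right)} = 0$ ($Y{\left(t \right)} = 0 t = 0$)
$w{\left(L \right)} = \frac{5 + 2 L}{L}$ ($w{\left(L \right)} = \frac{\left(5 + L\right) + L}{L} = \frac{5 + 2 L}{L}$)
$T{\left(m,p \right)} = p^{2}$ ($T{\left(m,p \right)} = 0 + p p = 0 + p^{2} = p^{2}$)
$39927 - T{\left(w{\left(15 \right)},-168 \right)} = 39927 - \left(-168\right)^{2} = 39927 - 28224 = 11703$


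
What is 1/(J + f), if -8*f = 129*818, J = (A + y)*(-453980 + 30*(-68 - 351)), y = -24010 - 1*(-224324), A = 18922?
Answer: -4/409138275961 ≈ -9.7767e-12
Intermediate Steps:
y = 200314 (y = -24010 + 224324 = 200314)
J = -102284555800 (J = (18922 + 200314)*(-453980 + 30*(-68 - 351)) = 219236*(-453980 + 30*(-419)) = 219236*(-453980 - 12570) = 219236*(-466550) = -102284555800)
f = -52761/4 (f = -129*818/8 = -⅛*105522 = -52761/4 ≈ -13190.)
1/(J + f) = 1/(-102284555800 - 52761/4) = 1/(-409138275961/4) = -4/409138275961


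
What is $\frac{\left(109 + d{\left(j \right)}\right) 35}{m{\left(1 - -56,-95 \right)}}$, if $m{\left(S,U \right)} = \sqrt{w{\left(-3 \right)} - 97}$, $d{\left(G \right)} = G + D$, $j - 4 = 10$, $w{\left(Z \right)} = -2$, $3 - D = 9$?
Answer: $- \frac{1365 i \sqrt{11}}{11} \approx - 411.56 i$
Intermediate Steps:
$D = -6$ ($D = 3 - 9 = -6$)
$j = 14$ ($j = 4 + 10 = 14$)
$d{\left(G \right)} = -6 + G$ ($d{\left(G \right)} = G - 6 = -6 + G$)
$m{\left(S,U \right)} = 3 i \sqrt{11}$ ($m{\left(S,U \right)} = \sqrt{-2 - 97} = \sqrt{-99} = 3 i \sqrt{11}$)
$\frac{\left(109 + d{\left(j \right)}\right) 35}{m{\left(1 - -56,-95 \right)}} = \frac{\left(109 + \left(-6 + 14\right)\right) 35}{3 i \sqrt{11}} = \left(109 + 8\right) 35 \left(- \frac{i \sqrt{11}}{33}\right) = 117 \cdot 35 \left(- \frac{i \sqrt{11}}{33}\right) = 4095 \left(- \frac{i \sqrt{11}}{33}\right) = - \frac{1365 i \sqrt{11}}{11}$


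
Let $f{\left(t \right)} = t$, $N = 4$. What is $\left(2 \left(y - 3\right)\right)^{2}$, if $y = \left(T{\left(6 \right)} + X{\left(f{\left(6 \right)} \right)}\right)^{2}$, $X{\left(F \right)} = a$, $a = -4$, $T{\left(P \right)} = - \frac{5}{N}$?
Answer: $\frac{154449}{64} \approx 2413.3$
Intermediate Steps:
$T{\left(P \right)} = - \frac{5}{4}$
$X{\left(F \right)} = -4$
$y = \frac{441}{16}$ ($y = \left(- \frac{5}{4} - 4\right)^{2} = \left(- \frac{21}{4}\right)^{2} = \frac{441}{16} \approx 27.563$)
$\left(2 \left(y - 3\right)\right)^{2} = \left(2 \left(\frac{441}{16} - 3\right)\right)^{2} = \left(2 \cdot \frac{393}{16}\right)^{2} = \left(\frac{393}{8}\right)^{2} = \frac{154449}{64}$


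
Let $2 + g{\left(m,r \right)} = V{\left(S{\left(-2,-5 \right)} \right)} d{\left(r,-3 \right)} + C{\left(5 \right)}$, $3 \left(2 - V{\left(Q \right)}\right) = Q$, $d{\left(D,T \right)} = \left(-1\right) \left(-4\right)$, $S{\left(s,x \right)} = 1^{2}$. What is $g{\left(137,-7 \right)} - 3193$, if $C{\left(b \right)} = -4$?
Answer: $- \frac{9577}{3} \approx -3192.3$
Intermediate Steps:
$S{\left(s,x \right)} = 1$
$d{\left(D,T \right)} = 4$
$V{\left(Q \right)} = 2 - \frac{Q}{3}$
$g{\left(m,r \right)} = \frac{2}{3}$ ($g{\left(m,r \right)} = -2 - \left(4 - \left(2 - \frac{1}{3}\right) 4\right) = -2 + \left(\frac{5}{3} \cdot 4 - 4\right) = -2 + \left(\frac{20}{3} - 4\right) = -2 + \frac{8}{3} = \frac{2}{3}$)
$g{\left(137,-7 \right)} - 3193 = \frac{2}{3} - 3193 = - \frac{9577}{3}$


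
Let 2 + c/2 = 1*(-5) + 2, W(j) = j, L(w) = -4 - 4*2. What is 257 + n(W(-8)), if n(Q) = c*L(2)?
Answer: 377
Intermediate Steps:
L(w) = -12 (L(w) = -4 - 8 = -12)
c = -10 (c = -4 + 2*(1*(-5) + 2) = -4 + 2*(-5 + 2) = -4 + 2*(-3) = -4 - 6 = -10)
n(Q) = 120 (n(Q) = -10*(-12) = 120)
257 + n(W(-8)) = 257 + 120 = 377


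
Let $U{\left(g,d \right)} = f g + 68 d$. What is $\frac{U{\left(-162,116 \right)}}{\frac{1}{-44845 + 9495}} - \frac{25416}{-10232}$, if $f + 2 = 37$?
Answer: $- \frac{100281654523}{1279} \approx -7.8406 \cdot 10^{7}$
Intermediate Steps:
$f = 35$ ($f = -2 + 37 = 35$)
$U{\left(g,d \right)} = 35 g + 68 d$
$\frac{U{\left(-162,116 \right)}}{\frac{1}{-44845 + 9495}} - \frac{25416}{-10232} = \frac{35 \left(-162\right) + 68 \cdot 116}{\frac{1}{-44845 + 9495}} - \frac{25416}{-10232} = \frac{-5670 + 7888}{\frac{1}{-35350}} - - \frac{3177}{1279} = \frac{2218}{- \frac{1}{35350}} + \frac{3177}{1279} = 2218 \left(-35350\right) + \frac{3177}{1279} = -78406300 + \frac{3177}{1279} = - \frac{100281654523}{1279}$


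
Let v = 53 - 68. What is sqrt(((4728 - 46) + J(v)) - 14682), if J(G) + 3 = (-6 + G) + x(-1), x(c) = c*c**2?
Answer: 5*I*sqrt(401) ≈ 100.12*I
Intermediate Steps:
v = -15
x(c) = c**3
J(G) = -10 + G (J(G) = -3 + ((-6 + G) + (-1)**3) = -3 + ((-6 + G) - 1) = -3 + (-7 + G) = -10 + G)
sqrt(((4728 - 46) + J(v)) - 14682) = sqrt(((4728 - 46) + (-10 - 15)) - 14682) = sqrt((4682 - 25) - 14682) = sqrt(4657 - 14682) = sqrt(-10025) = 5*I*sqrt(401)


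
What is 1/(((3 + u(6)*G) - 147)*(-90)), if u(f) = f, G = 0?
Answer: 1/12960 ≈ 7.7161e-5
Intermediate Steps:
1/(((3 + u(6)*G) - 147)*(-90)) = 1/(((3 + 6*0) - 147)*(-90)) = 1/(((3 + 0) - 147)*(-90)) = 1/((3 - 147)*(-90)) = 1/(-144*(-90)) = 1/12960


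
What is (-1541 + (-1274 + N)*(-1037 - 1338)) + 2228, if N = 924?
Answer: 831937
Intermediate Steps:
(-1541 + (-1274 + N)*(-1037 - 1338)) + 2228 = (-1541 + (-1274 + 924)*(-1037 - 1338)) + 2228 = (-1541 - 350*(-2375)) + 2228 = (-1541 + 831250) + 2228 = 829709 + 2228 = 831937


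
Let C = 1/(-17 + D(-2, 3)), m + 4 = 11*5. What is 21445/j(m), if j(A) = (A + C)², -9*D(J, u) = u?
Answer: 57987280/7017201 ≈ 8.2636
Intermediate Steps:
D(J, u) = -u/9
m = 51 (m = -4 + 11*5 = -4 + 55 = 51)
C = -3/52 (C = 1/(-17 - ⅑*3) = 1/(-17 - ⅓) = 1/(-52/3) = -3/52 ≈ -0.057692)
j(A) = (-3/52 + A)² (j(A) = (A - 3/52)² = (-3/52 + A)²)
21445/j(m) = 21445/(((-3 + 52*51)²/2704)) = 21445/(((-3 + 2652)²/2704)) = 21445/(((1/2704)*2649²)) = 21445/(((1/2704)*7017201)) = 21445/(7017201/2704) = 21445*(2704/7017201) = 57987280/7017201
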